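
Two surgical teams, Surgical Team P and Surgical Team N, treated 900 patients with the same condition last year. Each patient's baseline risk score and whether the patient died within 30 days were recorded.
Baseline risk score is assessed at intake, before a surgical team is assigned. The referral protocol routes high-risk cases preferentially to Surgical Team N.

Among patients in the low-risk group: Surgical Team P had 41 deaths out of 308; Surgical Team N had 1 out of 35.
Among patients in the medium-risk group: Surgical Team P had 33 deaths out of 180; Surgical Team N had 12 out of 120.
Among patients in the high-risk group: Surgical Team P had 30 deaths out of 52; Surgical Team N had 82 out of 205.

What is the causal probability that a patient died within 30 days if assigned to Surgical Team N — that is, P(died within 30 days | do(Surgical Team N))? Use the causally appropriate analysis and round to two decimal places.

0.16

Since baseline risk score is a pre-existing factor (not a product of the surgical team) and it affects the outcome on its own, it is a confounder. The stratified rates, not the pooled rate, identify the causal effect.
Standardising Surgical Team N to the population baseline risk score mix: 0.381·1/35 + 0.333·12/120 + 0.286·82/205 = 0.158.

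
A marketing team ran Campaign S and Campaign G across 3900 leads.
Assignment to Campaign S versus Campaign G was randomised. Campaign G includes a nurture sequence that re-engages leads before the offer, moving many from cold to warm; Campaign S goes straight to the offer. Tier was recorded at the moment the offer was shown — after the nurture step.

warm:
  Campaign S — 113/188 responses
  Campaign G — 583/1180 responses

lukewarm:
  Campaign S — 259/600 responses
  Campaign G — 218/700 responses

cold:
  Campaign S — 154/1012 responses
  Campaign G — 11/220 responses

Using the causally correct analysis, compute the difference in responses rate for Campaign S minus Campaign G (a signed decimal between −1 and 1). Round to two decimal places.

-0.09

Engagement tier is recorded after the campaign and is itself shifted by it — it sits on the causal path from campaign to outcome. Conditioning on a mediator would strip out part of the effect we want; the pooled comparison gives the total causal effect.
The causal difference is the pooled difference: 0.292 − 0.387 = -0.094.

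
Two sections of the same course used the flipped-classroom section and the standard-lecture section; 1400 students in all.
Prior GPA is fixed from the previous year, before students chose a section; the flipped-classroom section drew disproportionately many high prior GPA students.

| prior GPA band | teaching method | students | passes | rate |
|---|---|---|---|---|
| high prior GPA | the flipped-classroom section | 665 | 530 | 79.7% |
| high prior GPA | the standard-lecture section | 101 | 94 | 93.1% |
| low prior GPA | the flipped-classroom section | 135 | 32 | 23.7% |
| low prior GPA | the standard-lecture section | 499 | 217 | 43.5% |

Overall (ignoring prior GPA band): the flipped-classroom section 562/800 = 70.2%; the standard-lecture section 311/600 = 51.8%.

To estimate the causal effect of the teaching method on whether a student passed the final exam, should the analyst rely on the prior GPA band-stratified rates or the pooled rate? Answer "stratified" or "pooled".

stratified

Since prior GPA band is a pre-existing factor (not a product of the teaching method) and it affects the outcome on its own, it is a confounder. The stratified rates, not the pooled rate, identify the causal effect.
Within each level — high prior GPA: 79.7% vs 93.1%; low prior GPA: 23.7% vs 43.5% — the standard-lecture section is higher every time.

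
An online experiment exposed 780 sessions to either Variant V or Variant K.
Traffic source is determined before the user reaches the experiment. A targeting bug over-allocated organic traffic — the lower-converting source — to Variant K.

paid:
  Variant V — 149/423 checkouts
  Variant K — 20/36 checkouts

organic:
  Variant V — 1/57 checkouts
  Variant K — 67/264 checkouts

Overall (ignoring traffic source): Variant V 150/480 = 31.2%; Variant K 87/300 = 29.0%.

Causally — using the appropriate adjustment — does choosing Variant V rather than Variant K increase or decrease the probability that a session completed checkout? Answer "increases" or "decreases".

decreases

The traffic source-specific comparison favours Variant K throughout, but the pooled figures favour Variant V. The question is whether to condition on traffic source.
Nothing the variant does changes traffic source; the imbalance is an allocation artefact. With traffic source also predicting the outcome, the pooled figure is confounded, and the within-stratum comparison is the causal one.
Within each level — paid: 35.2% vs 55.6%; organic: 1.8% vs 25.4% — Variant K is higher every time.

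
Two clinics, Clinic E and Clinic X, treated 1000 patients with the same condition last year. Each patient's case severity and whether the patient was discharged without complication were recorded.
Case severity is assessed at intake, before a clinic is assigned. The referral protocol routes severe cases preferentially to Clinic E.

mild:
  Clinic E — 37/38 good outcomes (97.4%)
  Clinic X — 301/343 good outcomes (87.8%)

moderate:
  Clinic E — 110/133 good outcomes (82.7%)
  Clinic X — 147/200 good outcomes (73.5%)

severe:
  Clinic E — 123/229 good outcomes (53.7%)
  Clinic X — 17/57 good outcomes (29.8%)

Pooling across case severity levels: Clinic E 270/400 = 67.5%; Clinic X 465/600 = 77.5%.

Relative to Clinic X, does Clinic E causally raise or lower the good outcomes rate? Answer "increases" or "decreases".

increases

Within every case severity level Clinic E has the higher rate, yet pooled Clinic X does — Simpson's reversal.
Case severity satisfies the back-door criterion: it is not a descendant of the clinic, and it blocks the spurious path from clinic to outcome. Adjusting for it (i.e., using the within-case severity rates) gives the causal effect.
Within each level — mild: 97.4% vs 87.8%; moderate: 82.7% vs 73.5%; severe: 53.7% vs 29.8% — Clinic E is higher every time.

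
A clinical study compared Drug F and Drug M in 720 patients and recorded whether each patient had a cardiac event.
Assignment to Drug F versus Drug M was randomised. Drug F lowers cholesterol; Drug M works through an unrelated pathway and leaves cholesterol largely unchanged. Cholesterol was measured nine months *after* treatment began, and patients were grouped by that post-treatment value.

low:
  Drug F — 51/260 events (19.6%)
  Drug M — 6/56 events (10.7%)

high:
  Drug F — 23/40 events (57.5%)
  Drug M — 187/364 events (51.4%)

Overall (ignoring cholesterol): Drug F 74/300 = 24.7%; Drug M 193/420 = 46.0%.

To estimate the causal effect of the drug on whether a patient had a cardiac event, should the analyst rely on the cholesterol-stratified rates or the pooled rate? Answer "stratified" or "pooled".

Stratifying would compare drugs among patients the drugs themselves sorted into cholesterol groups — a form of selection on an intermediate. The unconditioned pooled rates give the total causal effect.
Pooled: Drug F 24.7% vs Drug M 46.0%; Drug F is lower overall.

pooled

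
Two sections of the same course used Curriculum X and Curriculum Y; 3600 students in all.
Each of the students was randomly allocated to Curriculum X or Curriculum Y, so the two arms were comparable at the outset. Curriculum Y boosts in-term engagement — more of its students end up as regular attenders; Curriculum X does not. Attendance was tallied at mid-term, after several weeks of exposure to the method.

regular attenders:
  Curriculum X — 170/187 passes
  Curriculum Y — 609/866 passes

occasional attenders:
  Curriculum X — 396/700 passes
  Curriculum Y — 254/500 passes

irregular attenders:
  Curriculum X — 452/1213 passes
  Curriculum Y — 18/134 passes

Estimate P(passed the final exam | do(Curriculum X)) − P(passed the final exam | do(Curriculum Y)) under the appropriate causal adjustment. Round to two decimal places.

The stratified and pooled comparisons disagree (Curriculum X wins within each mid-term attendance; Curriculum Y wins overall), so the answer turns on the causal role of mid-term attendance.
Stratifying would compare teaching methods among students the teaching methods themselves sorted into mid-term attendance groups — a form of selection on an intermediate. The unconditioned pooled rates give the total causal effect.
The causal difference is the pooled difference: 0.485 − 0.587 = -0.103.

-0.10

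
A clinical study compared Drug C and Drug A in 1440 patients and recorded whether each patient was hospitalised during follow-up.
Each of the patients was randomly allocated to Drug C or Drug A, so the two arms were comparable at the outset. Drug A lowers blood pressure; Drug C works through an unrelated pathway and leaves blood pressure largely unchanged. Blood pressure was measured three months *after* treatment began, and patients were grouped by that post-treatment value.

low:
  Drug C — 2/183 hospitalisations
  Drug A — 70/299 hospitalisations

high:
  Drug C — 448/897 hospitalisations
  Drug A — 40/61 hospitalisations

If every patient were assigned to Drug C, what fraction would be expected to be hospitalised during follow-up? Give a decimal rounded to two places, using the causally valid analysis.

Because the drug influences blood pressure, blood pressure is a post-treatment mediator, not a confounder. Stratifying on it would bias the estimate; the causal effect is the crude pooled difference.
So P(outcome | do(Drug C)) is just the pooled rate for Drug C: 450/1080 = 0.417.

0.42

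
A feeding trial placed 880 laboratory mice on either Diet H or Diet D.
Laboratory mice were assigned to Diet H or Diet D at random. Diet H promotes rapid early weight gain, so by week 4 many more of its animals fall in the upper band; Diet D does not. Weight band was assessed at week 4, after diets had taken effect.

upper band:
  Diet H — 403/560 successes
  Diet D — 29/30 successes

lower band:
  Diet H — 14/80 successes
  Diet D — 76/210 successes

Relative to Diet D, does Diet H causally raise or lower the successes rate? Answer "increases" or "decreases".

increases

The week-4 weight band-specific comparison favours Diet D throughout, but the pooled figures favour Diet H. The question is whether to condition on week-4 weight band.
Week-4 weight band lies on the pathway diet → week-4 weight band → outcome, so adjusting for it blocks the indirect effect. For the total causal effect of diet, use the unadjusted pooled rates.
Pooled: Diet H 65.2% vs Diet D 43.8%; Diet H is higher overall.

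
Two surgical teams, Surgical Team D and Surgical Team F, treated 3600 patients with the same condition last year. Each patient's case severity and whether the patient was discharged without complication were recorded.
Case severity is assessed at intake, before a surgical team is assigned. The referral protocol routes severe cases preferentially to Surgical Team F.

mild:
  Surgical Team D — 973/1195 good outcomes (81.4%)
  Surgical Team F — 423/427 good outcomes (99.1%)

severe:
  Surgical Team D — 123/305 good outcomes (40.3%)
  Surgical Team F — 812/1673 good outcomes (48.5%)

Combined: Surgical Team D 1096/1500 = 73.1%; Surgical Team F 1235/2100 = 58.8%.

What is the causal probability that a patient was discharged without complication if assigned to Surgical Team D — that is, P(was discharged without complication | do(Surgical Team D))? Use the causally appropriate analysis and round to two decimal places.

0.59

Nothing the surgical team does changes case severity; the imbalance is an allocation artefact. With case severity also predicting the outcome, the pooled figure is confounded, and the within-stratum comparison is the causal one.
Standardising Surgical Team D to the population case severity mix: 0.451·973/1195 + 0.549·123/305 = 0.588.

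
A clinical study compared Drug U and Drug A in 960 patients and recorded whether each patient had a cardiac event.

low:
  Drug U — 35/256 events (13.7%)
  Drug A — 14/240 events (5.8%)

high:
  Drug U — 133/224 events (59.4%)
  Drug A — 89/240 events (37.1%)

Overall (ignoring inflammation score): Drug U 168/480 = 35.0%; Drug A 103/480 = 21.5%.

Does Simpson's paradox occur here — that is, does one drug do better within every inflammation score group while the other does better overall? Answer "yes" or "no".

no

Within each inflammation score level (low 13.7% vs 5.8%; high 59.4% vs 37.1%), Drug A has the lower rate every time. Pooled: 35.0% vs 21.5% — Drug A has the lower rate overall. They agree.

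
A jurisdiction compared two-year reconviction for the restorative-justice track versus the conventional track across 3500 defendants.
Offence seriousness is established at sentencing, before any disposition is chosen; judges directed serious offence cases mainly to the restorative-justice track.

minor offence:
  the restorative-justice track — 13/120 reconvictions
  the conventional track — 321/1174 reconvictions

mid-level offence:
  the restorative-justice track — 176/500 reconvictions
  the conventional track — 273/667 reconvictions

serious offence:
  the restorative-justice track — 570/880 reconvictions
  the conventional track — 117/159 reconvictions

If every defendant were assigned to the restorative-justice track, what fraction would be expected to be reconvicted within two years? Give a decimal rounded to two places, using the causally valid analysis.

Since offence seriousness is a pre-existing factor (not a product of the disposition) and it affects the outcome on its own, it is a confounder. The stratified rates, not the pooled rate, identify the causal effect.
Standardising the restorative-justice track to the population offence seriousness mix: 0.370·13/120 + 0.333·176/500 + 0.297·570/880 = 0.350.

0.35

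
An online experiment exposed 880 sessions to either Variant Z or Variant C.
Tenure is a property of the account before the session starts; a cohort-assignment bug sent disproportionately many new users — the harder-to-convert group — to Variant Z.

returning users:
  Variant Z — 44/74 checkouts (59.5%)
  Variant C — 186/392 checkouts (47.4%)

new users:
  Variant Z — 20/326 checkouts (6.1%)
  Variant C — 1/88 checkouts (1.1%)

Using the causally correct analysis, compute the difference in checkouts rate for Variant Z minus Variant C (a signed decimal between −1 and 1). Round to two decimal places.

+0.09

Since user tenure is a pre-existing factor (not a product of the variant) and it affects the outcome on its own, it is a confounder. The stratified rates, not the pooled rate, identify the causal effect.
Adjusting over the population distribution of user tenure: 0.530·(0.595−0.474) + 0.470·(0.061−0.011) = +0.087.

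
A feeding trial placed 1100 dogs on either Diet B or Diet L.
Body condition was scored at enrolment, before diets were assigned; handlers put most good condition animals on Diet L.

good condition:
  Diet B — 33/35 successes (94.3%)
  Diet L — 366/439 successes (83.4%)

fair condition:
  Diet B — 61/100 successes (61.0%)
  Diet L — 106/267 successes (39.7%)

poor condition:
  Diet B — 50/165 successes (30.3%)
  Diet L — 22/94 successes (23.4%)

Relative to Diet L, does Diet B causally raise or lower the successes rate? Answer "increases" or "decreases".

Starting body condition is set before the diet has any effect — it is not caused by the diet — and it independently drives the outcome. That makes it a confounder, so the causal comparison is within starting body condition levels.
Within each level — good condition: 94.3% vs 83.4%; fair condition: 61.0% vs 39.7%; poor condition: 30.3% vs 23.4% — Diet B is higher every time.

increases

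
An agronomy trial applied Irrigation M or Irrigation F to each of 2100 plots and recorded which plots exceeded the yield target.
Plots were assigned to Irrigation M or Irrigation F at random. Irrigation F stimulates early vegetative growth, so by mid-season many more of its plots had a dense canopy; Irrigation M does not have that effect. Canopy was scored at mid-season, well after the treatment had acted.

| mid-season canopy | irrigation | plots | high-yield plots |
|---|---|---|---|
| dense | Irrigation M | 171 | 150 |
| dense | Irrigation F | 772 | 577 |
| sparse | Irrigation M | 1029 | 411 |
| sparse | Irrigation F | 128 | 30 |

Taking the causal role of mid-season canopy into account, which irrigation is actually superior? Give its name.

The mid-season canopy-specific comparison favours Irrigation M throughout, but the pooled figures favour Irrigation F. The question is whether to condition on mid-season canopy.
Mid-season canopy here is a post-treatment variable shaped by the irrigation; conditioning on it would introduce bias rather than remove it. The overall comparison is the causal one.
Pooled: Irrigation M 46.8% vs Irrigation F 67.4%; Irrigation F is higher overall.

Irrigation F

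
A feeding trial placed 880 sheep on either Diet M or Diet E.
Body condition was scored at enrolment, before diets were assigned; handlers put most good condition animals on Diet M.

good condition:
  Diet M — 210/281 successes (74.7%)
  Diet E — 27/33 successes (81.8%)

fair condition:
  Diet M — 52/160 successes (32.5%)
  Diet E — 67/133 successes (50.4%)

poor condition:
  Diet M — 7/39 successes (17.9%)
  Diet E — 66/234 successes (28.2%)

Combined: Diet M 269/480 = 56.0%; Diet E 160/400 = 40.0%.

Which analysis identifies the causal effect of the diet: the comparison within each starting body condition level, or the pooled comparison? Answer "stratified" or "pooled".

Diet E is higher inside every starting body condition stratum but Diet M is higher in aggregate. Whether to stratify depends on how starting body condition relates to the diet.
Since starting body condition is a pre-existing factor (not a product of the diet) and it affects the outcome on its own, it is a confounder. The stratified rates, not the pooled rate, identify the causal effect.
Within each level — good condition: 74.7% vs 81.8%; fair condition: 32.5% vs 50.4%; poor condition: 17.9% vs 28.2% — Diet E is higher every time.

stratified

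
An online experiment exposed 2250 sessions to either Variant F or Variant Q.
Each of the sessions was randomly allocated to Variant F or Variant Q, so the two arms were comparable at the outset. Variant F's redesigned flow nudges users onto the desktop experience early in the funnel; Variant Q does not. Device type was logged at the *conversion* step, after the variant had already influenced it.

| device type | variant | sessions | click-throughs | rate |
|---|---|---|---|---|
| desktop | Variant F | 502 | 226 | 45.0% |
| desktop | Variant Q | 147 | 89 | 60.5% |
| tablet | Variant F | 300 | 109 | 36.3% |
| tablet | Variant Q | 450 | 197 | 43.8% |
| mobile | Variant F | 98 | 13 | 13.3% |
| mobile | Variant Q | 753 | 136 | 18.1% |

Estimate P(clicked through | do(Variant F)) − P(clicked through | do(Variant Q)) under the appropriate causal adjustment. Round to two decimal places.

+0.07

Device type is downstream of the variant. One should not condition on a consequence of treatment, so the overall rates are the right comparison.
The causal difference is the pooled difference: 0.387 − 0.313 = +0.074.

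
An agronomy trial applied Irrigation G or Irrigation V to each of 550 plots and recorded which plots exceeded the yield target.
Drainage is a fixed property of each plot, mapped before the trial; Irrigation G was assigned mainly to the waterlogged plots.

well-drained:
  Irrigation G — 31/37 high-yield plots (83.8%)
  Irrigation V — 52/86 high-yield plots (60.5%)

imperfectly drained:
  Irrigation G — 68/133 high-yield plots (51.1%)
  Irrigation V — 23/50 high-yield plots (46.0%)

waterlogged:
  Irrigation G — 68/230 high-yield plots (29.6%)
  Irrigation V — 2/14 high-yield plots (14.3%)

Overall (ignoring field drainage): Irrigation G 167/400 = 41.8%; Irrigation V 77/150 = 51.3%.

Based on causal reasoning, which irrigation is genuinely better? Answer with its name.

Here field drainage is a common cause — it drives both which irrigation a case falls under and the outcome. The crude comparison mixes populations; the stratum-specific rates are the causally relevant ones.
Within each level — well-drained: 83.8% vs 60.5%; imperfectly drained: 51.1% vs 46.0%; waterlogged: 29.6% vs 14.3% — Irrigation G is higher every time.

Irrigation G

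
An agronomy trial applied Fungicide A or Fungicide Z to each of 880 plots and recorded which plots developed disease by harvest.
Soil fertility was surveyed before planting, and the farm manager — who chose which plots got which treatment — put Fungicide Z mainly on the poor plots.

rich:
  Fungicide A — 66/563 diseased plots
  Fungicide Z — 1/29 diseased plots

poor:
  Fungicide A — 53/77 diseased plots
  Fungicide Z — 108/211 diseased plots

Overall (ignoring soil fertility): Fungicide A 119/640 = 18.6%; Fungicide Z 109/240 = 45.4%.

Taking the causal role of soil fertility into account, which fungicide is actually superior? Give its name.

Soil fertility differs across fungicides for reasons unrelated to any effect of the fungicide itself, and it separately predicts the outcome — a classic confounder. We must compare within soil fertility levels.
Within each level — rich: 11.7% vs 3.4%; poor: 68.8% vs 51.2% — Fungicide Z is lower every time.

Fungicide Z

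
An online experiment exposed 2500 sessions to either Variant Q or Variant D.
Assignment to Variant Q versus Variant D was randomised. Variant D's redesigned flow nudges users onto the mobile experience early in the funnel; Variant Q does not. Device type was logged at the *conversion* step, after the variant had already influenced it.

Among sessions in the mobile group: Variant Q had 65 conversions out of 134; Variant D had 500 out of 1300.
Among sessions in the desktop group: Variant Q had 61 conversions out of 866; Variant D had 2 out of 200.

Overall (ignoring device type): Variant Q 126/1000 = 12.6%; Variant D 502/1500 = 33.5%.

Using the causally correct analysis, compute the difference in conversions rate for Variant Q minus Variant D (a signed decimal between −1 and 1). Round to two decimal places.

-0.21

The stratified and pooled comparisons disagree (Variant Q wins within each device type; Variant D wins overall), so the answer turns on the causal role of device type.
Device type is recorded after the variant and is itself shifted by it — it sits on the causal path from variant to outcome. Conditioning on a mediator would strip out part of the effect we want; the pooled comparison gives the total causal effect.
The causal difference is the pooled difference: 0.126 − 0.335 = -0.209.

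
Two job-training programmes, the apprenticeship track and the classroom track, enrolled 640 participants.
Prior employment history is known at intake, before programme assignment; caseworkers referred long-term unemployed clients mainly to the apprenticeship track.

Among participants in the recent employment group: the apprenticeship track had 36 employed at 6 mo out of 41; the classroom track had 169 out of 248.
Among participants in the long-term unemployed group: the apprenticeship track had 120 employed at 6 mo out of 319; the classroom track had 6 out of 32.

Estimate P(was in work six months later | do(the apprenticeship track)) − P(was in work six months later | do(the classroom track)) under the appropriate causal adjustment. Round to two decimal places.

+0.19

the apprenticeship track is higher inside every prior employment history stratum but the classroom track is higher in aggregate. Whether to stratify depends on how prior employment history relates to the programme.
The imbalance in prior employment history arose from how participants were allocated, not from anything the programme did; and prior employment history independently affects the outcome. The pooled gap is confounded — condition on prior employment history.
Adjusting over the population distribution of prior employment history: 0.452·(0.878−0.681) + 0.548·(0.376−0.188) = +0.192.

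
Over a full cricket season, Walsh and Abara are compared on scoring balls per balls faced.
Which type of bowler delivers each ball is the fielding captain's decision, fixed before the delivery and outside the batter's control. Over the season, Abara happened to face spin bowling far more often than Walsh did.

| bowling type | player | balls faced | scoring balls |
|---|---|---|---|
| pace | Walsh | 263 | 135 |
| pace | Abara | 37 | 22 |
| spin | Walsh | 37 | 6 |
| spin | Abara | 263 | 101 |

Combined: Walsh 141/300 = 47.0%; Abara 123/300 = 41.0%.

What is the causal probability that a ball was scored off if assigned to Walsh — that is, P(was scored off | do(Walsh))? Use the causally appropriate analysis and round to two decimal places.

0.34

The imbalance in bowling type arose from how balls faced were allocated, not from anything the player did; and bowling type independently affects the outcome. The pooled gap is confounded — condition on bowling type.
Standardising Walsh to the population bowling type mix: 0.500·135/263 + 0.500·6/37 = 0.338.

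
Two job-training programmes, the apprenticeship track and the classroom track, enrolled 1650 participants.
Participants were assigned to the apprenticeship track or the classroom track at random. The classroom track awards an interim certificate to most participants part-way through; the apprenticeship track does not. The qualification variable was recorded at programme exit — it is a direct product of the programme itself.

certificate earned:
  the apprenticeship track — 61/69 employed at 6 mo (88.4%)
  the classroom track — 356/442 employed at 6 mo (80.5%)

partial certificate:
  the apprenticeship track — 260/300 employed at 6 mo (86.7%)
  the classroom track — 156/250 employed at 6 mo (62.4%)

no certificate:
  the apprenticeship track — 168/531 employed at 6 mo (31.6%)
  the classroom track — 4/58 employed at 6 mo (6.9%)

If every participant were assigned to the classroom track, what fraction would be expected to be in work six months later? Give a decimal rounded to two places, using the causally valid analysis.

0.69

The stratified and pooled comparisons disagree (the apprenticeship track wins within each qualification attained during the programme; the classroom track wins overall), so the answer turns on the causal role of qualification attained during the programme.
Qualification attained during the programme lies on the pathway programme → qualification attained during the programme → outcome, so adjusting for it blocks the indirect effect. For the total causal effect of programme, use the unadjusted pooled rates.
So P(outcome | do(the classroom track)) is just the pooled rate for the classroom track: 516/750 = 0.688.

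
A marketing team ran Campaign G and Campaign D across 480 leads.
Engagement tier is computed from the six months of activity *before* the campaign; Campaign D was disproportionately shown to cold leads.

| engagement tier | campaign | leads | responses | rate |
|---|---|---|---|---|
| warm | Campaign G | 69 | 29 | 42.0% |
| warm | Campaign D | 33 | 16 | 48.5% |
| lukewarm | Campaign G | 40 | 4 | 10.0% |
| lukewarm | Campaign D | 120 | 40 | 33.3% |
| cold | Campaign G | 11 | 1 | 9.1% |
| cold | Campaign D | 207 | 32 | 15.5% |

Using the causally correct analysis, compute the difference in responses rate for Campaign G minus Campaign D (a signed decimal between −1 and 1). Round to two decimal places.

Engagement tier differs across campaigns for reasons unrelated to any effect of the campaign itself, and it separately predicts the outcome — a classic confounder. We must compare within engagement tier levels.
Adjusting over the population distribution of engagement tier: 0.212·(0.420−0.485) + 0.333·(0.100−0.333) + 0.454·(0.091−0.155) = -0.120.

-0.12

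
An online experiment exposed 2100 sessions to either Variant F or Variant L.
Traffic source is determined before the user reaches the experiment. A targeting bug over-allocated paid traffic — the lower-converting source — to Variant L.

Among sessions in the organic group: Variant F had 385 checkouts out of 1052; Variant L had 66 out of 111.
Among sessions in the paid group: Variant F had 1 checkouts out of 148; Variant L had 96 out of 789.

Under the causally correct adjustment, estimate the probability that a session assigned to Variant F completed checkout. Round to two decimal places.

0.21

The stratified and pooled comparisons disagree (Variant L wins within each traffic source; Variant F wins overall), so the answer turns on the causal role of traffic source.
Traffic source satisfies the back-door criterion: it is not a descendant of the variant, and it blocks the spurious path from variant to outcome. Adjusting for it (i.e., using the within-traffic source rates) gives the causal effect.
Standardising Variant F to the population traffic source mix: 0.554·385/1052 + 0.446·1/148 = 0.206.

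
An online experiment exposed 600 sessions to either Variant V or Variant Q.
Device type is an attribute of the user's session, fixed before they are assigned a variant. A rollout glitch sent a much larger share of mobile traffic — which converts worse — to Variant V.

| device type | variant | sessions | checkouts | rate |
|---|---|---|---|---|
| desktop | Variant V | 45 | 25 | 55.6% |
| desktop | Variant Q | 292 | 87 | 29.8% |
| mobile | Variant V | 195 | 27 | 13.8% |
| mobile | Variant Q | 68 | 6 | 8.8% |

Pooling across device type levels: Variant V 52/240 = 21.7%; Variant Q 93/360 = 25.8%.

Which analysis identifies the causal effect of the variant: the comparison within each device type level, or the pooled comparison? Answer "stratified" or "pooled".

stratified

The imbalance in device type arose from how sessions were allocated, not from anything the variant did; and device type independently affects the outcome. The pooled gap is confounded — condition on device type.
Within each level — desktop: 55.6% vs 29.8%; mobile: 13.8% vs 8.8% — Variant V is higher every time.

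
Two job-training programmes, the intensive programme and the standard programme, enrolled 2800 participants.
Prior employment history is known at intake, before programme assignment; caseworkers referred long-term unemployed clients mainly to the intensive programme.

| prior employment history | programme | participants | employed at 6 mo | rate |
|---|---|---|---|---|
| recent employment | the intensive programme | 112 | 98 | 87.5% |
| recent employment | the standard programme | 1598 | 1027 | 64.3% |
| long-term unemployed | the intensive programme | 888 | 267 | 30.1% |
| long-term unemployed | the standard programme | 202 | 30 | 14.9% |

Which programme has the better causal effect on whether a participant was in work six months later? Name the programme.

the intensive programme

Prior employment history is set before the programme has any effect — it is not caused by the programme — and it independently drives the outcome. That makes it a confounder, so the causal comparison is within prior employment history levels.
Within each level — recent employment: 87.5% vs 64.3%; long-term unemployed: 30.1% vs 14.9% — the intensive programme is higher every time.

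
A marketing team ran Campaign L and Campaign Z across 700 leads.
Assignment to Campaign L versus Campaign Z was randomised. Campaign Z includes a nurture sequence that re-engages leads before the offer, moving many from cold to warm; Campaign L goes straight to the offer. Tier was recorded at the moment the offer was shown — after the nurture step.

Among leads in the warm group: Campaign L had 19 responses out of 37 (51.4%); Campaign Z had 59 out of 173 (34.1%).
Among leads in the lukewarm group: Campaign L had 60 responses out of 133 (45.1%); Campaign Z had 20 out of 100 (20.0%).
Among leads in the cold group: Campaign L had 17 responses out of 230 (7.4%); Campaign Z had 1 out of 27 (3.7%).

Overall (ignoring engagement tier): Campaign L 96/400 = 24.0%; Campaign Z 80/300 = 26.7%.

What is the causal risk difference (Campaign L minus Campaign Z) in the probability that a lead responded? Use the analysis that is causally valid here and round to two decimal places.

Engagement tier lies on the pathway campaign → engagement tier → outcome, so adjusting for it blocks the indirect effect. For the total causal effect of campaign, use the unadjusted pooled rates.
The causal difference is the pooled difference: 0.240 − 0.267 = -0.027.

-0.03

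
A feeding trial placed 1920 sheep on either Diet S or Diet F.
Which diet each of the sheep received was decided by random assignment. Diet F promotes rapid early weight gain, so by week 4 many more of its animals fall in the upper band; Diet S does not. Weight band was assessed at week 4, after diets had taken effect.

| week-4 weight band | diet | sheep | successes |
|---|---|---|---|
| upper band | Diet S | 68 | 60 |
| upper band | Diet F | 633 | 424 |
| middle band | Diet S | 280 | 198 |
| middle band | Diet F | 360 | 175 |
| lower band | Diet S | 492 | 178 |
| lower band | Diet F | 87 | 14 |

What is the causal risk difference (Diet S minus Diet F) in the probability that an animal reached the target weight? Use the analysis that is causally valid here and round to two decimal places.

The week-4 weight band-specific comparison favours Diet S throughout, but the pooled figures favour Diet F. The question is whether to condition on week-4 weight band.
Week-4 weight band is recorded after the diet and is itself shifted by it — it sits on the causal path from diet to outcome. Conditioning on a mediator would strip out part of the effect we want; the pooled comparison gives the total causal effect.
The causal difference is the pooled difference: 0.519 − 0.568 = -0.049.

-0.05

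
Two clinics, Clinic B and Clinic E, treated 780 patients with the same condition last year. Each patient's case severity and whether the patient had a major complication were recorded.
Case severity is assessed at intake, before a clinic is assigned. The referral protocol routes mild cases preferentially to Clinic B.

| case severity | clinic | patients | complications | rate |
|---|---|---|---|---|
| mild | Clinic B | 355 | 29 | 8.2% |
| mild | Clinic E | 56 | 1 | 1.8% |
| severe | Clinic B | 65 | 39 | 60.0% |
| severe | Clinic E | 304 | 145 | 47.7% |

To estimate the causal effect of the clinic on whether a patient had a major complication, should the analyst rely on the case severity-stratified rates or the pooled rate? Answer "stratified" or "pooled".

stratified

Nothing the clinic does changes case severity; the imbalance is an allocation artefact. With case severity also predicting the outcome, the pooled figure is confounded, and the within-stratum comparison is the causal one.
Within each level — mild: 8.2% vs 1.8%; severe: 60.0% vs 47.7% — Clinic E is lower every time.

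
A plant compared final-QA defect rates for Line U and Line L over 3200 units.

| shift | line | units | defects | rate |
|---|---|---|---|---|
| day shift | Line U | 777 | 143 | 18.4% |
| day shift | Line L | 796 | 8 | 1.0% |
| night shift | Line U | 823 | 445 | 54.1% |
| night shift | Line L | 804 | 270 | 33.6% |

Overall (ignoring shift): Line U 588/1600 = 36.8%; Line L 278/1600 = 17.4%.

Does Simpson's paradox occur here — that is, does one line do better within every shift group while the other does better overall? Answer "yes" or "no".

no

Within each shift level (day shift 18.4% vs 1.0%; night shift 54.1% vs 33.6%), Line L has the lower rate every time. Pooled: 36.8% vs 17.4% — Line L has the lower rate overall. They agree.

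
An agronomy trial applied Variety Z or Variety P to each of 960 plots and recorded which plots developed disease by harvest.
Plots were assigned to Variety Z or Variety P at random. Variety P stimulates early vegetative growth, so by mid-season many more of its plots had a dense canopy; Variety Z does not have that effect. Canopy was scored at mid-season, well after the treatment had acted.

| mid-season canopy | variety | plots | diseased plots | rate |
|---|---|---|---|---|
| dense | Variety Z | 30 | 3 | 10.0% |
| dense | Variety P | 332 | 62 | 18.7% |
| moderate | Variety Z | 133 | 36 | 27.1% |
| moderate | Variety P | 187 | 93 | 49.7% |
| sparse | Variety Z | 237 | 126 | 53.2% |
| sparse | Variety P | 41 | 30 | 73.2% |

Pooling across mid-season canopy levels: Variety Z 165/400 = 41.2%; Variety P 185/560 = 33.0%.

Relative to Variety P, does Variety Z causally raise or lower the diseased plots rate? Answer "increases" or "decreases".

Because the variety influences mid-season canopy, mid-season canopy is a post-treatment mediator, not a confounder. Stratifying on it would bias the estimate; the causal effect is the crude pooled difference.
Pooled: Variety Z 41.2% vs Variety P 33.0%; Variety P is lower overall.

increases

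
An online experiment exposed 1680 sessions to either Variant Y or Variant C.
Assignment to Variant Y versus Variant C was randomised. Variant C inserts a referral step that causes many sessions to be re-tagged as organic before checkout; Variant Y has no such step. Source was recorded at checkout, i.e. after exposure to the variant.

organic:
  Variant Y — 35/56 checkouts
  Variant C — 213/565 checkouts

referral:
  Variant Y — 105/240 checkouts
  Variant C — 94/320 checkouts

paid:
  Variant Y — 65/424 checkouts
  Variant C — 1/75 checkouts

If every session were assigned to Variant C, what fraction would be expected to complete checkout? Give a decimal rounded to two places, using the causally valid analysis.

0.32

The traffic source-specific comparison favours Variant Y throughout, but the pooled figures favour Variant C. The question is whether to condition on traffic source.
Traffic source is recorded after the variant and is itself shifted by it — it sits on the causal path from variant to outcome. Conditioning on a mediator would strip out part of the effect we want; the pooled comparison gives the total causal effect.
So P(outcome | do(Variant C)) is just the pooled rate for Variant C: 308/960 = 0.321.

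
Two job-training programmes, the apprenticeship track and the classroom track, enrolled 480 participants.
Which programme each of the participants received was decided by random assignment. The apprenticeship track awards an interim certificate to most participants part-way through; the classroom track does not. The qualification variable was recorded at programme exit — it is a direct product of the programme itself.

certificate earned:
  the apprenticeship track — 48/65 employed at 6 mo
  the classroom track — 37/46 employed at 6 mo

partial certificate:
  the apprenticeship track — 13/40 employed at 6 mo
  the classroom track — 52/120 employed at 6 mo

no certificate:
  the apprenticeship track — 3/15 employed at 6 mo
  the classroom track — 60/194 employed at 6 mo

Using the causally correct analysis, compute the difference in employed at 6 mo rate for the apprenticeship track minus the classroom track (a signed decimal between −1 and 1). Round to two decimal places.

the classroom track is higher inside every qualification attained during the programme stratum but the apprenticeship track is higher in aggregate. Whether to stratify depends on how qualification attained during the programme relates to the programme.
Qualification attained during the programme is recorded after the programme and is itself shifted by it — it sits on the causal path from programme to outcome. Conditioning on a mediator would strip out part of the effect we want; the pooled comparison gives the total causal effect.
The causal difference is the pooled difference: 0.533 − 0.414 = +0.119.

+0.12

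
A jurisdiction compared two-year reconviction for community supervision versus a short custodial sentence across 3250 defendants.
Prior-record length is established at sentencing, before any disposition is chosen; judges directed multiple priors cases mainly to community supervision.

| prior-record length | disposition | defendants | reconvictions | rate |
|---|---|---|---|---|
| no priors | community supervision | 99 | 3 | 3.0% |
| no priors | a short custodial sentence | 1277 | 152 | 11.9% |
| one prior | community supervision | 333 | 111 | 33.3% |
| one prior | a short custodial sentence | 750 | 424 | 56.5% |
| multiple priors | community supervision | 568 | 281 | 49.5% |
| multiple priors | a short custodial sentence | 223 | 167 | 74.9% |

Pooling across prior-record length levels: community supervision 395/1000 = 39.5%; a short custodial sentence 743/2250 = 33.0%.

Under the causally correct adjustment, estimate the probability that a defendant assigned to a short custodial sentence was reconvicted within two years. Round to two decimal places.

0.42

Nothing the disposition does changes prior-record length; the imbalance is an allocation artefact. With prior-record length also predicting the outcome, the pooled figure is confounded, and the within-stratum comparison is the causal one.
Standardising a short custodial sentence to the population prior-record length mix: 0.423·152/1277 + 0.333·424/750 + 0.243·167/223 = 0.421.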